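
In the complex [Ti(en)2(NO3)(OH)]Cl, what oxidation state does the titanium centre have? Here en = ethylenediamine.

+3

1 chloride outside the brackets (-1 each) → the complex ion is 1+.
Ligand charges: 2×en neutral; 1×NO3 = -1; 1×OH = -1; sum -2.
Ti + (-2) = 1+ ⇒ Ti is +3.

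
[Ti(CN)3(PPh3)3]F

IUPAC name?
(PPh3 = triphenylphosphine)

The 1 fluoride counter-ion carries a total charge of -1, so each complex ion is 1+.
Ligand charges: 3×triphenylphosphine (neutral), 3×cyano (-1 each); total -3. So Ti + (-3) = 1+, giving Ti = +4.
Ligands are named alphabetically: cyano before triphenylphosphine.

tricyanotris(triphenylphosphine)titanium(IV) fluoride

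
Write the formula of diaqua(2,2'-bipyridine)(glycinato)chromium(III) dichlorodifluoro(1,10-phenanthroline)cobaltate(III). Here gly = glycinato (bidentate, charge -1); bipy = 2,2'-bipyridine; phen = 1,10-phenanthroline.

Cation [Cr…]: ligand charges -1, Cr(III) ⇒ ion charge 2+.
Anion [Co…]: ligand charges -4, Co(III) ⇒ ion charge 1−.

[Cr(bipy)(gly)(H2O)2][CoCl2F2(phen)]2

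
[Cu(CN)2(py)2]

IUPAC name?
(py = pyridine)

dicyanobis(pyridine)copper(II)

There is no counter-ion, so the complex is neutral overall.
Ligand charges: 2×pyridine (neutral), 2×cyano (-1 each); total -2. So Cu + (-2) = 0, giving Cu = +2.
Ligands are named alphabetically: cyano before pyridine.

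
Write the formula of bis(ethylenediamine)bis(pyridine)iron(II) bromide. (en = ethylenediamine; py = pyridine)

[Fe(en)2(py)2]Br2

Ligands: 2 ethylenediamine (en, neutral), 2 pyridine (py, neutral). Ligand charge sum = 0.
With Fe in oxidation state +2, the complex ion is [Fe...]^2+.
Charge balance with bromide (-1) requires 1 complex ion per 2 bromide.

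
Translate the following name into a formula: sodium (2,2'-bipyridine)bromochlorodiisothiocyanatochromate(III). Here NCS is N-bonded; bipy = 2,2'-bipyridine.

Ligands: 1 bromo (Br, -1), 2 isothiocyanato (NCS, -1), 1 2,2'-bipyridine (bipy, neutral), 1 chloro (Cl, -1). Ligand charge sum = -4.
With Cr in oxidation state +3, the complex ion is [Cr...]^1−.
Charge balance with sodium (+1) requires 1 complex ion per 1 sodium.

Na[Cr(bipy)BrCl(NCS)2]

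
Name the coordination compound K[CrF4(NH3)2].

The 1 potassium counter-ion carries a total charge of +1, so each complex ion is 1−.
Ligand charges: 4×fluoro (-1 each), 2×ammine (neutral); total -4. So Cr + (-4) = 1−, giving Cr = +3.
Ligands are named alphabetically: ammine before fluoro.
The complex ion is anionic, so chromium takes the -ate form chromate(III).

potassium diamminetetrafluorochromate(III)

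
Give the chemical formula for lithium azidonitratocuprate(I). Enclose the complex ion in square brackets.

Li[Cu(N3)(NO3)]

Ligands: 1 nitrato (NO3, -1), 1 azido (N3, -1). Ligand charge sum = -2.
Charge balance with lithium (+1) requires 1 complex ion per 1 lithium.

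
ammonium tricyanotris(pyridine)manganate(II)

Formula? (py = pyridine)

NH4[Mn(CN)3(py)3]

Ligands: 3 pyridine (py, neutral), 3 cyano (CN, -1). Ligand charge sum = -3.
With Mn in oxidation state +2, the complex ion is [Mn...]^1−.
Charge balance with ammonium (+1) requires 1 complex ion per 1 ammonium.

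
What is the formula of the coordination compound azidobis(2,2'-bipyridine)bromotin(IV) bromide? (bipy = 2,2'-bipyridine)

[Sn(bipy)2Br(N3)]Br2

Ligands: 1 bromo (Br, -1), 2 2,2'-bipyridine (bipy, neutral), 1 azido (N3, -1). Ligand charge sum = -2.
With Sn in oxidation state +4, the complex ion is [Sn...]^2+.
Charge balance with bromide (-1) requires 1 complex ion per 2 bromide.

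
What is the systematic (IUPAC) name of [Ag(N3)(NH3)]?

There is no counter-ion, so the complex is neutral overall.
Ligand charges: 1×ammine (neutral), 1×azido (-1 each); total -1. So Ag + (-1) = 0, giving Ag = +1.
Ligands are named alphabetically: ammine before azido.

ammineazidosilver(I)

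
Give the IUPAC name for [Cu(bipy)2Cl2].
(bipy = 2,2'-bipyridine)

bis(2,2'-bipyridine)dichlorocopper(II)

There is no counter-ion, so the complex is neutral overall.
Ligand charges: 2×chloro (-1 each), 2×2,2'-bipyridine (neutral); total -2. So Cu + (-2) = 0, giving Cu = +2.
Ligands are named alphabetically: bipyridine before chloro.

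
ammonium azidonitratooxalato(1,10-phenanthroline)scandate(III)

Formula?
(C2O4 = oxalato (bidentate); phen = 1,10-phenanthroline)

NH4[Sc(C2O4)(N3)(NO3)(phen)]

Ligands: 1 oxalato (C2O4, -2), 1 1,10-phenanthroline (phen, neutral), 1 nitrato (NO3, -1), 1 azido (N3, -1). Ligand charge sum = -4.
With Sc in oxidation state +3, the complex ion is [Sc...]^1−.
Charge balance with ammonium (+1) requires 1 complex ion per 1 ammonium.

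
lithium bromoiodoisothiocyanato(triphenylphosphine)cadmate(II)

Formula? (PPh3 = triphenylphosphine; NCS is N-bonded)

Li[CdBrI(NCS)(PPh3)]

Ligands: 1 triphenylphosphine (PPh3, neutral), 1 iodo (I, -1), 1 isothiocyanato (NCS, -1), 1 bromo (Br, -1). Ligand charge sum = -3.
Charge balance with lithium (+1) requires 1 complex ion per 1 lithium.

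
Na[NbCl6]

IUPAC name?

The 1 sodium counter-ion carries a total charge of +1, so each complex ion is 1−.
Ligand charges: 6×chloro (-1 each); total -6. So Nb + (-6) = 1−, giving Nb = +5.
The complex ion is anionic, so niobium takes the -ate form niobate(V).

sodium hexachloroniobate(V)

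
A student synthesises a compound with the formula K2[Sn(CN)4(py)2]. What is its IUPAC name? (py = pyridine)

The 2 potassium counter-ions carry a total charge of +2, so each complex ion is 2−.
Ligand charges: 4×cyano (-1 each), 2×pyridine (neutral); total -4. So Sn + (-4) = 2−, giving Sn = +2.
Ligands are named alphabetically: cyano before pyridine.
The complex ion is anionic, so tin takes the -ate form stannate(II).

potassium tetracyanobis(pyridine)stannate(II)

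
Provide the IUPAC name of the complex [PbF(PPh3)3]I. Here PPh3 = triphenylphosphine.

fluorotris(triphenylphosphine)lead(II) iodide

The 1 iodide counter-ion carries a total charge of -1, so each complex ion is 1+.
Ligand charges: 3×triphenylphosphine (neutral), 1×fluoro (-1 each); total -1. So Pb + (-1) = 1+, giving Pb = +2.
Ligands are named alphabetically: fluoro before triphenylphosphine.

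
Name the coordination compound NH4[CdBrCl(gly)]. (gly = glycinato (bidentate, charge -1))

The 1 ammonium counter-ion carries a total charge of +1, so each complex ion is 1−.
Ligand charges: 1×bromo (-1 each), 1×chloro (-1 each), 1×glycinato (-1 each); total -3. So Cd + (-3) = 1−, giving Cd = +2.
The complex ion is anionic, so cadmium takes the -ate form cadmate(II).

ammonium bromochloro(glycinato)cadmate(II)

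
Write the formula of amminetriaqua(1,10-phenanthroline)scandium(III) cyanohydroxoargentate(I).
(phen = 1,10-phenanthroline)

Cation [Sc…]: ligand charges 0, Sc(III) ⇒ ion charge 3+.
Anion [Ag…]: ligand charges -2, Ag(I) ⇒ ion charge 1−.
One 3+ cation requires 3 of the 1− anion.

[Sc(H2O)3(NH3)(phen)][Ag(CN)(OH)]3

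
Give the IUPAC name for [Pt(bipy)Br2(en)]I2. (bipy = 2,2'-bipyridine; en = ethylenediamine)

(2,2'-bipyridine)dibromo(ethylenediamine)platinum(IV) iodide

The 2 iodide counter-ions carry a total charge of -2, so each complex ion is 2+.
Ligand charges: 2×bromo (-1 each), 1×2,2'-bipyridine (neutral), 1×ethylenediamine (neutral); total -2. So Pt + (-2) = 2+, giving Pt = +4.
Ligands are named alphabetically: bipyridine before bromo before ethylenediamine.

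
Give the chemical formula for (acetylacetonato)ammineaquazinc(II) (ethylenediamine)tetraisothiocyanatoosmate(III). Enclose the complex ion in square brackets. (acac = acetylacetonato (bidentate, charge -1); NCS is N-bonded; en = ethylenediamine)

[Zn(acac)(H2O)(NH3)][Os(en)(NCS)4]

Cation [Zn…]: ligand charges -1, Zn(II) ⇒ ion charge 1+.
Anion [Os…]: ligand charges -4, Os(III) ⇒ ion charge 1−.
One 1+ cation balances one 1− anion.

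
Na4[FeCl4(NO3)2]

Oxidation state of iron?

4 sodium outside the brackets (+1 each) → the complex ion is 4−.
Ligand charges: 4×Cl = -4; 2×NO3 = -2; sum -6.
Fe + (-6) = 4− ⇒ Fe is +2.

+2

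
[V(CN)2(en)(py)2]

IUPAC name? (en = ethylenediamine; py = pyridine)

There is no counter-ion, so the complex is neutral overall.
Ligand charges: 2×cyano (-1 each), 1×ethylenediamine (neutral), 2×pyridine (neutral); total -2. So V + (-2) = 0, giving V = +2.
Ligands are named alphabetically: cyano before ethylenediamine before pyridine.

dicyano(ethylenediamine)bis(pyridine)vanadium(II)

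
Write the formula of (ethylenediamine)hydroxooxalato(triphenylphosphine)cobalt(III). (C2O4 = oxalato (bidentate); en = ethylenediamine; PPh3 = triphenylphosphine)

Ligands: 1 oxalato (C2O4, -2), 1 hydroxo (OH, -1), 1 ethylenediamine (en, neutral), 1 triphenylphosphine (PPh3, neutral). Ligand charge sum = -3.
With Co in oxidation state +3, the complex ion is [Co...].

[Co(C2O4)(en)(OH)(PPh3)]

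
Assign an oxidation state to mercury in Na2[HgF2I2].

+2

2 sodium outside the brackets (+1 each) → the complex ion is 2−.
Ligand charges: 2×I = -2; 2×F = -2; sum -4.
Hg + (-4) = 2− ⇒ Hg is +2.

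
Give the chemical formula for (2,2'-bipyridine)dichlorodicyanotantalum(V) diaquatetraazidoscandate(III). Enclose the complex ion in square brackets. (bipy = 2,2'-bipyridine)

Cation [Ta…]: ligand charges -4, Ta(V) ⇒ ion charge 1+.
Anion [Sc…]: ligand charges -4, Sc(III) ⇒ ion charge 1−.

[Ta(bipy)Cl2(CN)2][Sc(H2O)2(N3)4]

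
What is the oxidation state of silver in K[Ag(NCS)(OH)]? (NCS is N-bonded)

+1

1 potassium outside the brackets (+1 each) → the complex ion is 1−.
Ligand charges: 1×NCS = -1; 1×OH = -1; sum -2.
Ag + (-2) = 1− ⇒ Ag is +1.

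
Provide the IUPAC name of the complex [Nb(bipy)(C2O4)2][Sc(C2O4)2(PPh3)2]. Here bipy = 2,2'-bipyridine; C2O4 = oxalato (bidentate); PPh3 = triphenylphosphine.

Scandium is always +3 in its complexes; the anion's ligand charges sum to -4, so the complex anion is 1−.
A 1:1 salt means the cation carries the equal and opposite charge, 1+.
Cation: ligand charges sum to -4; for the ion to be 1+, Nb = +5.

(2,2'-bipyridine)dioxalatoniobium(V) dioxalatobis(triphenylphosphine)scandate(III)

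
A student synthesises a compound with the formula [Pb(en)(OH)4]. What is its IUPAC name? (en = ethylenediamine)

There is no counter-ion, so the complex is neutral overall.
Ligand charges: 1×ethylenediamine (neutral), 4×hydroxo (-1 each); total -4. So Pb + (-4) = 0, giving Pb = +4.
Ligands are named alphabetically: ethylenediamine before hydroxo.

(ethylenediamine)tetrahydroxolead(IV)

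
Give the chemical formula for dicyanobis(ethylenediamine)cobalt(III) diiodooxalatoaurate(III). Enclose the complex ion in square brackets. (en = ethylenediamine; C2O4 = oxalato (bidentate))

[Co(CN)2(en)2][Au(C2O4)I2]

Cation [Co…]: ligand charges -2, Co(III) ⇒ ion charge 1+.
Anion [Au…]: ligand charges -4, Au(III) ⇒ ion charge 1−.
One 1+ cation balances one 1− anion.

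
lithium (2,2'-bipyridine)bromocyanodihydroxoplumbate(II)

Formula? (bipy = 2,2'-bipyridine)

Ligands: 1 cyano (CN, -1), 2 hydroxo (OH, -1), 1 bromo (Br, -1), 1 2,2'-bipyridine (bipy, neutral). Ligand charge sum = -4.
With Pb in oxidation state +2, the complex ion is [Pb...]^2−.
Charge balance with lithium (+1) requires 1 complex ion per 2 lithium.

Li2[Pb(bipy)Br(CN)(OH)2]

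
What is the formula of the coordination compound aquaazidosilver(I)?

[Ag(H2O)(N3)]

Ligands: 1 azido (N3, -1), 1 aqua (H2O, neutral). Ligand charge sum = -1.
With Ag in oxidation state +1, the complex ion is [Ag...].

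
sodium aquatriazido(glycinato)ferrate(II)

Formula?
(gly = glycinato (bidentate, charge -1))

Ligands: 1 aqua (H2O, neutral), 1 glycinato (gly, -1), 3 azido (N3, -1). Ligand charge sum = -4.
With Fe in oxidation state +2, the complex ion is [Fe...]^2−.
Charge balance with sodium (+1) requires 1 complex ion per 2 sodium.

Na2[Fe(gly)(H2O)(N3)3]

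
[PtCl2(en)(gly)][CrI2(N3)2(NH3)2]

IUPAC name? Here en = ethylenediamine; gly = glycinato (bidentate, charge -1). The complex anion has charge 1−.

Both ions are complex: the cation is named first with the plain metal name, the anion second with the -ate form; each ion's ligands are alphabetised independently.
The complex anion is given as 1−; its ligand charges sum to -4, so Cr = +3.
A 1:1 salt means the cation carries the equal and opposite charge, 1+.
Cation: ligand charges sum to -3; for the ion to be 1+, Pt = +4.

dichloro(ethylenediamine)(glycinato)platinum(IV) diamminediazidodiiodochromate(III)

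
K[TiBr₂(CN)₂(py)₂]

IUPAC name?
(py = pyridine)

potassium dibromodicyanobis(pyridine)titanate(III)

The 1 potassium counter-ion carries a total charge of +1, so each complex ion is 1−.
Ligand charges: 2×bromo (-1 each), 2×pyridine (neutral), 2×cyano (-1 each); total -4. So Ti + (-4) = 1−, giving Ti = +3.
Ligands are named alphabetically: bromo before cyano before pyridine.
The complex ion is anionic, so titanium takes the -ate form titanate(III).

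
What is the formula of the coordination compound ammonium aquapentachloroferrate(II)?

Ligands: 5 chloro (Cl, -1), 1 aqua (H2O, neutral). Ligand charge sum = -5.
With Fe in oxidation state +2, the complex ion is [Fe...]^3−.
Charge balance with ammonium (+1) requires 1 complex ion per 3 ammonium.

(NH4)3[FeCl5(H2O)]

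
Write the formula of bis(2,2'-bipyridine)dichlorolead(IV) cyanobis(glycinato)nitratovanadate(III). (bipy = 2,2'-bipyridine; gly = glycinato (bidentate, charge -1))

Cation [Pb…]: ligand charges -2, Pb(IV) ⇒ ion charge 2+.
Anion [V…]: ligand charges -4, V(III) ⇒ ion charge 1−.

[Pb(bipy)2Cl2][V(CN)(gly)2(NO3)]2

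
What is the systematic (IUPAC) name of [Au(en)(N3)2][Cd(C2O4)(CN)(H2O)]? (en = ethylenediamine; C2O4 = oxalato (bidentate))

diazido(ethylenediamine)gold(III) aquacyanooxalatocadmate(II)

Cadmium is always +2 in its complexes; the anion's ligand charges sum to -3, so the complex anion is 1−.
A 1:1 salt means the cation carries the equal and opposite charge, 1+.
Cation: ligand charges sum to -2; for the ion to be 1+, Au = +3.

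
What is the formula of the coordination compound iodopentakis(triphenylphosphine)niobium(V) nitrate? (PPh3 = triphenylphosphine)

Ligands: 5 triphenylphosphine (PPh3, neutral), 1 iodo (I, -1). Ligand charge sum = -1.
With Nb in oxidation state +5, the complex ion is [Nb...]^4+.
Charge balance with nitrate (-1) requires 1 complex ion per 4 nitrate.

[NbI(PPh3)5](NO3)4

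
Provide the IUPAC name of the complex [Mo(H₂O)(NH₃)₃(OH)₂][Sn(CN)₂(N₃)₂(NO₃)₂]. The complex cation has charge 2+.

Both ions are complex: the cation is named first with the plain metal name, the anion second with the -ate form; each ion's ligands are alphabetised independently.
The complex cation is given as 2+; its ligand charges sum to -2, so Mo = +4.
A 1:1 salt means the anion carries the equal and opposite charge, 2−.
Anion: ligand charges sum to -6; for the ion to be 2−, Sn = +4.

triammineaquadihydroxomolybdenum(IV) diazidodicyanodinitratostannate(IV)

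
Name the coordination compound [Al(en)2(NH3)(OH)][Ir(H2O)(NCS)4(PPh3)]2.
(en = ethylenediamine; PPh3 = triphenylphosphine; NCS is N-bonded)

Both ions are complex: the cation is named first with the plain metal name, the anion second with the -ate form; each ion's ligands are alphabetised independently.
Aluminium is always +3 in its complexes; the cation's ligand charges sum to -1, so the complex cation is 2+.
With 2 anions per cation, each anion must be 2/2 = 1−.
Anion: ligand charges sum to -4; for the ion to be 1−, Ir = +3.

amminebis(ethylenediamine)hydroxoaluminium(III) aquatetraisothiocyanato(triphenylphosphine)iridate(III)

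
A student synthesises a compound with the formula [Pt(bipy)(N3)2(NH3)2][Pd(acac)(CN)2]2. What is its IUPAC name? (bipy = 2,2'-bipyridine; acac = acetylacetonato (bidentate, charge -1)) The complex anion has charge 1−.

diamminediazido(2,2'-bipyridine)platinum(IV) (acetylacetonato)dicyanopalladate(II)

Both ions are complex: the cation is named first with the plain metal name, the anion second with the -ate form; each ion's ligands are alphabetised independently.
The complex anion is given as 1−; its ligand charges sum to -3, so Pd = +2.
With 2 anions per cation, the cation must be 2×1 = 2+.
Cation: ligand charges sum to -2; for the ion to be 2+, Pt = +4.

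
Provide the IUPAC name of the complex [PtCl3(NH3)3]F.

The 1 fluoride counter-ion carries a total charge of -1, so each complex ion is 1+.
Ligand charges: 3×chloro (-1 each), 3×ammine (neutral); total -3. So Pt + (-3) = 1+, giving Pt = +4.
Ligands are named alphabetically: ammine before chloro.

triamminetrichloroplatinum(IV) fluoride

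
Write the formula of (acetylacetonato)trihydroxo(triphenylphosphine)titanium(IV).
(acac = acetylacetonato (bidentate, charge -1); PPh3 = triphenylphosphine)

[Ti(acac)(OH)3(PPh3)]

Ligands: 3 hydroxo (OH, -1), 1 acetylacetonato (acac, -1), 1 triphenylphosphine (PPh3, neutral). Ligand charge sum = -4.
With Ti in oxidation state +4, the complex ion is [Ti...].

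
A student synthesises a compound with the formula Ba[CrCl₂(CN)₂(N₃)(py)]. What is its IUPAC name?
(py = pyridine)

The 1 barium counter-ion carries a total charge of +2, so each complex ion is 2−.
Ligand charges: 2×cyano (-1 each), 1×azido (-1 each), 2×chloro (-1 each), 1×pyridine (neutral); total -5. So Cr + (-5) = 2−, giving Cr = +3.
Ligands are named alphabetically: azido before chloro before cyano before pyridine.
The complex ion is anionic, so chromium takes the -ate form chromate(III).

barium azidodichlorodicyano(pyridine)chromate(III)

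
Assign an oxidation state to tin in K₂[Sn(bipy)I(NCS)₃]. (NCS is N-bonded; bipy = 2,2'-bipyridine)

2 potassium outside the brackets (+1 each) → the complex ion is 2−.
Ligand charges: 3×NCS = -3; 1×bipy neutral; 1×I = -1; sum -4.
Sn + (-4) = 2− ⇒ Sn is +2.

+2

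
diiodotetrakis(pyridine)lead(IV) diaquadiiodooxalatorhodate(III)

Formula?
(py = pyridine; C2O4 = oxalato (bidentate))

Cation [Pb…]: ligand charges -2, Pb(IV) ⇒ ion charge 2+.
Anion [Rh…]: ligand charges -4, Rh(III) ⇒ ion charge 1−.
One 2+ cation requires 2 of the 1− anion.

[PbI2(py)4][Rh(C2O4)(H2O)2I2]2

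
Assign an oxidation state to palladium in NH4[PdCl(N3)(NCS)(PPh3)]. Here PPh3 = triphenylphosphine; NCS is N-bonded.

1 ammonium outside the brackets (+1 each) → the complex ion is 1−.
Ligand charges: 1×N3 = -1; 1×PPh3 neutral; 1×Cl = -1; 1×NCS = -1; sum -3.
Pd + (-3) = 1− ⇒ Pd is +2.

+2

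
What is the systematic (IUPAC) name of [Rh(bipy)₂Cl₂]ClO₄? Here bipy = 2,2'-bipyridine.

bis(2,2'-bipyridine)dichlororhodium(III) perchlorate

The 1 perchlorate counter-ion carries a total charge of -1, so each complex ion is 1+.
Ligand charges: 2×2,2'-bipyridine (neutral), 2×chloro (-1 each); total -2. So Rh + (-2) = 1+, giving Rh = +3.
Ligands are named alphabetically: bipyridine before chloro.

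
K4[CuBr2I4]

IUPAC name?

potassium dibromotetraiodocuprate(II)

The 4 potassium counter-ions carry a total charge of +4, so each complex ion is 4−.
Ligand charges: 4×iodo (-1 each), 2×bromo (-1 each); total -6. So Cu + (-6) = 4−, giving Cu = +2.
The complex ion is anionic, so copper takes the -ate form cuprate(II).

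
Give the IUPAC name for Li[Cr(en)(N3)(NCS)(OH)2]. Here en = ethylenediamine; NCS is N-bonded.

lithium azido(ethylenediamine)dihydroxoisothiocyanatochromate(III)

The 1 lithium counter-ion carries a total charge of +1, so each complex ion is 1−.
Ligand charges: 1×azido (-1 each), 2×hydroxo (-1 each), 1×ethylenediamine (neutral), 1×isothiocyanato (-1 each); total -4. So Cr + (-4) = 1−, giving Cr = +3.
The complex ion is anionic, so chromium takes the -ate form chromate(III).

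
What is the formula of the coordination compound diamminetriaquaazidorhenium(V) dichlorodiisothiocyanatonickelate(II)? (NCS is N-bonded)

Cation [Re…]: ligand charges -1, Re(V) ⇒ ion charge 4+.
Anion [Ni…]: ligand charges -4, Ni(II) ⇒ ion charge 2−.
One 4+ cation requires 2 of the 2− anion.

[Re(H2O)3(N3)(NH3)2][NiCl2(NCS)2]2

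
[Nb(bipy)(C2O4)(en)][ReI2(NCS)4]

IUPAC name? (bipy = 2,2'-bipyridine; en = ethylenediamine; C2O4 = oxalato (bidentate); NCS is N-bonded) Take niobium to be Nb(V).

(2,2'-bipyridine)(ethylenediamine)oxalatoniobium(V) diiodotetraisothiocyanatorhenate(III)

Both ions are complex: the cation is named first with the plain metal name, the anion second with the -ate form; each ion's ligands are alphabetised independently.
Nb is given as +5; the cation's ligand charges sum to -2, so the complex cation is 3+.
A 1:1 salt means the anion carries the equal and opposite charge, 3−.
Anion: ligand charges sum to -6; for the ion to be 3−, Re = +3.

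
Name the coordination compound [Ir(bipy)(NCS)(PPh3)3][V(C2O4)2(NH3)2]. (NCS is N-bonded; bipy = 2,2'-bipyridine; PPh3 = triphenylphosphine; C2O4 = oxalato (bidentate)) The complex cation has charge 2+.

Both ions are complex: the cation is named first with the plain metal name, the anion second with the -ate form; each ion's ligands are alphabetised independently.
The complex cation is given as 2+; its ligand charges sum to -1, so Ir = +3.
A 1:1 salt means the anion carries the equal and opposite charge, 2−.
Anion: ligand charges sum to -4; for the ion to be 2−, V = +2.

(2,2'-bipyridine)isothiocyanatotris(triphenylphosphine)iridium(III) diamminedioxalatovanadate(II)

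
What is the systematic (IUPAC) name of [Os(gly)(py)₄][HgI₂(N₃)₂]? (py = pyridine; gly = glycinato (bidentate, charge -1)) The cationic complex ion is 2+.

Both ions are complex: the cation is named first with the plain metal name, the anion second with the -ate form; each ion's ligands are alphabetised independently.
The complex cation is given as 2+; its ligand charges sum to -1, so Os = +3.
A 1:1 salt means the anion carries the equal and opposite charge, 2−.
Anion: ligand charges sum to -4; for the ion to be 2−, Hg = +2.

(glycinato)tetrakis(pyridine)osmium(III) diazidodiiodomercurate(II)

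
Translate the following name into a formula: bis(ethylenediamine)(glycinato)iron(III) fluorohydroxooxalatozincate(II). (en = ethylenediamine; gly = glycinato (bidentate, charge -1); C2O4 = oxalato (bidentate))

[Fe(en)2(gly)][Zn(C2O4)F(OH)]

Cation [Fe…]: ligand charges -1, Fe(III) ⇒ ion charge 2+.
Anion [Zn…]: ligand charges -4, Zn(II) ⇒ ion charge 2−.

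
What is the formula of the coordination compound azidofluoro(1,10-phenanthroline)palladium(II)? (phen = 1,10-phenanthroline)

Ligands: 1 1,10-phenanthroline (phen, neutral), 1 fluoro (F, -1), 1 azido (N3, -1). Ligand charge sum = -2.
With Pd in oxidation state +2, the complex ion is [Pd...].

[PdF(N3)(phen)]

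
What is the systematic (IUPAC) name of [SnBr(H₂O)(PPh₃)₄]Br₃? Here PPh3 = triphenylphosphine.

aquabromotetrakis(triphenylphosphine)tin(IV) bromide

The 3 bromide counter-ions carry a total charge of -3, so each complex ion is 3+.
Ligand charges: 4×triphenylphosphine (neutral), 1×aqua (neutral), 1×bromo (-1 each); total -1. So Sn + (-1) = 3+, giving Sn = +4.
Ligands are named alphabetically: aqua before bromo before triphenylphosphine.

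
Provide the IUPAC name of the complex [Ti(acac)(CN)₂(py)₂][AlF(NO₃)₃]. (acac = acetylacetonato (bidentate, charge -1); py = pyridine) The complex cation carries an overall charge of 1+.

Both ions are complex: the cation is named first with the plain metal name, the anion second with the -ate form; each ion's ligands are alphabetised independently.
The complex cation is given as 1+; its ligand charges sum to -3, so Ti = +4.
A 1:1 salt means the anion carries the equal and opposite charge, 1−.
Anion: ligand charges sum to -4; for the ion to be 1−, Al = +3.

(acetylacetonato)dicyanobis(pyridine)titanium(IV) fluorotrinitratoaluminate(III)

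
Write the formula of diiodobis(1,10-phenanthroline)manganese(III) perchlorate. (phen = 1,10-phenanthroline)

[MnI2(phen)2]ClO4

Ligands: 2 1,10-phenanthroline (phen, neutral), 2 iodo (I, -1). Ligand charge sum = -2.
With Mn in oxidation state +3, the complex ion is [Mn...]^1+.
Charge balance with perchlorate (-1) requires 1 complex ion per 1 perchlorate.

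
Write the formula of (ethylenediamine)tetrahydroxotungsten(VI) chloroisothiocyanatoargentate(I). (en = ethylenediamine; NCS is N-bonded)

[W(en)(OH)4][AgCl(NCS)]2

Cation [W…]: ligand charges -4, W(VI) ⇒ ion charge 2+.
Anion [Ag…]: ligand charges -2, Ag(I) ⇒ ion charge 1−.
One 2+ cation requires 2 of the 1− anion.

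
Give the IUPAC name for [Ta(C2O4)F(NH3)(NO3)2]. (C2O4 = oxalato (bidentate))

There is no counter-ion, so the complex is neutral overall.
Ligand charges: 1×fluoro (-1 each), 1×oxalato (-2 each), 2×nitrato (-1 each), 1×ammine (neutral); total -5. So Ta + (-5) = 0, giving Ta = +5.
Ligands are named alphabetically: ammine before fluoro before nitrato before oxalato.

amminefluorodinitratooxalatotantalum(V)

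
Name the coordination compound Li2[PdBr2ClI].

The 2 lithium counter-ions carry a total charge of +2, so each complex ion is 2−.
Ligand charges: 2×bromo (-1 each), 1×chloro (-1 each), 1×iodo (-1 each); total -4. So Pd + (-4) = 2−, giving Pd = +2.
Ligands are named alphabetically: bromo before chloro before iodo.
The complex ion is anionic, so palladium takes the -ate form palladate(II).

lithium dibromochloroiodopalladate(II)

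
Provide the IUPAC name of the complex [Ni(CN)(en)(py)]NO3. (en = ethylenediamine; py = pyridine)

The 1 nitrate counter-ion carries a total charge of -1, so each complex ion is 1+.
Ligand charges: 1×ethylenediamine (neutral), 1×pyridine (neutral), 1×cyano (-1 each); total -1. So Ni + (-1) = 1+, giving Ni = +2.
Ligands are named alphabetically: cyano before ethylenediamine before pyridine.

cyano(ethylenediamine)(pyridine)nickel(II) nitrate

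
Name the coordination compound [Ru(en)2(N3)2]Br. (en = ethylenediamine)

diazidobis(ethylenediamine)ruthenium(III) bromide

The 1 bromide counter-ion carries a total charge of -1, so each complex ion is 1+.
Ligand charges: 2×ethylenediamine (neutral), 2×azido (-1 each); total -2. So Ru + (-2) = 1+, giving Ru = +3.
Ligands are named alphabetically: azido before ethylenediamine.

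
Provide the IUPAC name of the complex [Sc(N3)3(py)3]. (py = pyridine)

There is no counter-ion, so the complex is neutral overall.
Ligand charges: 3×azido (-1 each), 3×pyridine (neutral); total -3. So Sc + (-3) = 0, giving Sc = +3.
Ligands are named alphabetically: azido before pyridine.

triazidotris(pyridine)scandium(III)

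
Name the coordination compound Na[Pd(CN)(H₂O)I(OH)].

sodium aquacyanohydroxoiodopalladate(II)

The 1 sodium counter-ion carries a total charge of +1, so each complex ion is 1−.
Ligand charges: 1×cyano (-1 each), 1×aqua (neutral), 1×iodo (-1 each), 1×hydroxo (-1 each); total -3. So Pd + (-3) = 1−, giving Pd = +2.
The complex ion is anionic, so palladium takes the -ate form palladate(II).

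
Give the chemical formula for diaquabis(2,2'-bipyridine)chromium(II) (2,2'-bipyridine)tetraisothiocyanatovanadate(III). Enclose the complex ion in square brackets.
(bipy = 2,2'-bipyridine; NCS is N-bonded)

[Cr(bipy)2(H2O)2][V(bipy)(NCS)4]2

Cation [Cr…]: ligand charges 0, Cr(II) ⇒ ion charge 2+.
Anion [V…]: ligand charges -4, V(III) ⇒ ion charge 1−.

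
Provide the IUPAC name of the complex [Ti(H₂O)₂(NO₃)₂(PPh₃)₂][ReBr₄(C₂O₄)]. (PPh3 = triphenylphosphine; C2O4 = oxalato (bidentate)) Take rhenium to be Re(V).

Both ions are complex: the cation is named first with the plain metal name, the anion second with the -ate form; each ion's ligands are alphabetised independently.
Re is given as +5; the anion's ligand charges sum to -6, so the complex anion is 1−.
A 1:1 salt means the cation carries the equal and opposite charge, 1+.
Cation: ligand charges sum to -2; for the ion to be 1+, Ti = +3.

diaquadinitratobis(triphenylphosphine)titanium(III) tetrabromooxalatorhenate(V)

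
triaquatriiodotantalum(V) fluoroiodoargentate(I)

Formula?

[Ta(H2O)3I3][AgFI]2

Cation [Ta…]: ligand charges -3, Ta(V) ⇒ ion charge 2+.
Anion [Ag…]: ligand charges -2, Ag(I) ⇒ ion charge 1−.
One 2+ cation requires 2 of the 1− anion.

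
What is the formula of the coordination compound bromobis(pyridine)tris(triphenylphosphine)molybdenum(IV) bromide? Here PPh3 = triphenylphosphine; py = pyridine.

[MoBr(PPh3)3(py)2]Br3

Ligands: 3 triphenylphosphine (PPh3, neutral), 2 pyridine (py, neutral), 1 bromo (Br, -1). Ligand charge sum = -1.
Charge balance with bromide (-1) requires 1 complex ion per 3 bromide.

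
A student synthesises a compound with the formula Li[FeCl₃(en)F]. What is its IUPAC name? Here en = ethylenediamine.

The 1 lithium counter-ion carries a total charge of +1, so each complex ion is 1−.
Ligand charges: 3×chloro (-1 each), 1×ethylenediamine (neutral), 1×fluoro (-1 each); total -4. So Fe + (-4) = 1−, giving Fe = +3.
Ligands are named alphabetically: chloro before ethylenediamine before fluoro.
The complex ion is anionic, so iron takes the -ate form ferrate(III).

lithium trichloro(ethylenediamine)fluoroferrate(III)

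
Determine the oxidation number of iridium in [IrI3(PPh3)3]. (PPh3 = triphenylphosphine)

No counter-ion: the bracketed complex is neutral.
Ligand charges: 3×I = -3; 3×PPh3 neutral; sum -3.
Ir + (-3) = 0 ⇒ Ir is +3.

+3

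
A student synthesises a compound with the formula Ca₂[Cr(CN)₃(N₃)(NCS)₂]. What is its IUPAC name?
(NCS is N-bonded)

calcium azidotricyanodiisothiocyanatochromate(II)

The 2 calcium counter-ions carry a total charge of +4, so each complex ion is 4−.
Ligand charges: 2×isothiocyanato (-1 each), 1×azido (-1 each), 3×cyano (-1 each); total -6. So Cr + (-6) = 4−, giving Cr = +2.
Ligands are named alphabetically: azido before cyano before isothiocyanato.
The complex ion is anionic, so chromium takes the -ate form chromate(II).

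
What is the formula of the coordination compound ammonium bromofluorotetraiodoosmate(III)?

(NH4)3[OsBrFI4]

Ligands: 1 fluoro (F, -1), 1 bromo (Br, -1), 4 iodo (I, -1). Ligand charge sum = -6.
With Os in oxidation state +3, the complex ion is [Os...]^3−.
Charge balance with ammonium (+1) requires 1 complex ion per 3 ammonium.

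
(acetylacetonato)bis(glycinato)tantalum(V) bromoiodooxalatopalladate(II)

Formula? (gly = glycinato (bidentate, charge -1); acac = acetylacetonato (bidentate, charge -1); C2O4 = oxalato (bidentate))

Cation [Ta…]: ligand charges -3, Ta(V) ⇒ ion charge 2+.
Anion [Pd…]: ligand charges -4, Pd(II) ⇒ ion charge 2−.
One 2+ cation balances one 2− anion.

[Ta(acac)(gly)2][PdBr(C2O4)I]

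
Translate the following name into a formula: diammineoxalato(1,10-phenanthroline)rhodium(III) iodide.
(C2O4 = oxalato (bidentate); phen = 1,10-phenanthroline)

Ligands: 1 oxalato (C2O4, -2), 1 1,10-phenanthroline (phen, neutral), 2 ammine (NH3, neutral). Ligand charge sum = -2.
With Rh in oxidation state +3, the complex ion is [Rh...]^1+.
Charge balance with iodide (-1) requires 1 complex ion per 1 iodide.

[Rh(C2O4)(NH3)2(phen)]I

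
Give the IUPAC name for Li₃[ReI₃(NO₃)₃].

The 3 lithium counter-ions carry a total charge of +3, so each complex ion is 3−.
Ligand charges: 3×iodo (-1 each), 3×nitrato (-1 each); total -6. So Re + (-6) = 3−, giving Re = +3.
The complex ion is anionic, so rhenium takes the -ate form rhenate(III).

lithium triiodotrinitratorhenate(III)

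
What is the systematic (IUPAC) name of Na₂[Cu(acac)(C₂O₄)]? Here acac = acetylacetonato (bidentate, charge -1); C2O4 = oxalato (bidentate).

The 2 sodium counter-ions carry a total charge of +2, so each complex ion is 2−.
Ligand charges: 1×acetylacetonato (-1 each), 1×oxalato (-2 each); total -3. So Cu + (-3) = 2−, giving Cu = +1.
Ligands are named alphabetically: acetylacetonato before oxalato.
The complex ion is anionic, so copper takes the -ate form cuprate(I).

sodium (acetylacetonato)oxalatocuprate(I)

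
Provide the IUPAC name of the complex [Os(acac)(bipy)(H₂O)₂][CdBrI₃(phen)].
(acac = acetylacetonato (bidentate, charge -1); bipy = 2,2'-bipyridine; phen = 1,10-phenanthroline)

(acetylacetonato)diaqua(2,2'-bipyridine)osmium(III) bromotriiodo(1,10-phenanthroline)cadmate(II)

Cadmium is always +2 in its complexes; the anion's ligand charges sum to -4, so the complex anion is 2−.
A 1:1 salt means the cation carries the equal and opposite charge, 2+.
Cation: ligand charges sum to -1; for the ion to be 2+, Os = +3.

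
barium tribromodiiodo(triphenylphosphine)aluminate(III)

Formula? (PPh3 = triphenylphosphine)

Ba[AlBr3I2(PPh3)]

Ligands: 2 iodo (I, -1), 3 bromo (Br, -1), 1 triphenylphosphine (PPh3, neutral). Ligand charge sum = -5.
With Al in oxidation state +3, the complex ion is [Al...]^2−.
Charge balance with barium (+2) requires 1 complex ion per 1 barium.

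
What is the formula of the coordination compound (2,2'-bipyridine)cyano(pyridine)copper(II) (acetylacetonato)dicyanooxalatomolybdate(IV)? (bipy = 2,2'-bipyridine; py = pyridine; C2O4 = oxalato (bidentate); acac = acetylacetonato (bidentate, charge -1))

Cation [Cu…]: ligand charges -1, Cu(II) ⇒ ion charge 1+.
Anion [Mo…]: ligand charges -5, Mo(IV) ⇒ ion charge 1−.
One 1+ cation balances one 1− anion.

[Cu(bipy)(CN)(py)][Mo(acac)(C2O4)(CN)2]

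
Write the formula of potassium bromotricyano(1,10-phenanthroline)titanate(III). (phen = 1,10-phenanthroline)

K[TiBr(CN)3(phen)]

Ligands: 3 cyano (CN, -1), 1 1,10-phenanthroline (phen, neutral), 1 bromo (Br, -1). Ligand charge sum = -4.
With Ti in oxidation state +3, the complex ion is [Ti...]^1−.
Charge balance with potassium (+1) requires 1 complex ion per 1 potassium.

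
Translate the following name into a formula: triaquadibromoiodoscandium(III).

Ligands: 1 iodo (I, -1), 2 bromo (Br, -1), 3 aqua (H2O, neutral). Ligand charge sum = -3.
With Sc in oxidation state +3, the complex ion is [Sc...].

[ScBr2(H2O)3I]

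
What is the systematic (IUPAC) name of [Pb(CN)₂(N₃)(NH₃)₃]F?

The 1 fluoride counter-ion carries a total charge of -1, so each complex ion is 1+.
Ligand charges: 3×ammine (neutral), 1×azido (-1 each), 2×cyano (-1 each); total -3. So Pb + (-3) = 1+, giving Pb = +4.
Ligands are named alphabetically: ammine before azido before cyano.

triammineazidodicyanolead(IV) fluoride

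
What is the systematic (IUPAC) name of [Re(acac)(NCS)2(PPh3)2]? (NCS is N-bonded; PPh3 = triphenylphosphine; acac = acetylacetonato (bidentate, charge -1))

(acetylacetonato)diisothiocyanatobis(triphenylphosphine)rhenium(III)

There is no counter-ion, so the complex is neutral overall.
Ligand charges: 2×isothiocyanato (-1 each), 2×triphenylphosphine (neutral), 1×acetylacetonato (-1 each); total -3. So Re + (-3) = 0, giving Re = +3.
Ligands are named alphabetically: acetylacetonato before isothiocyanato before triphenylphosphine.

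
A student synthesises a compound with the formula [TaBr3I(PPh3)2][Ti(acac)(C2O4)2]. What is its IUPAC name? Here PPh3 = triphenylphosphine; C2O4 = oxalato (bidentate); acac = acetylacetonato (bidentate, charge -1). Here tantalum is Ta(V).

tribromoiodobis(triphenylphosphine)tantalum(V) (acetylacetonato)dioxalatotitanate(IV)

Ta is given as +5; the cation's ligand charges sum to -4, so the complex cation is 1+.
A 1:1 salt means the anion carries the equal and opposite charge, 1−.
Anion: ligand charges sum to -5; for the ion to be 1−, Ti = +4.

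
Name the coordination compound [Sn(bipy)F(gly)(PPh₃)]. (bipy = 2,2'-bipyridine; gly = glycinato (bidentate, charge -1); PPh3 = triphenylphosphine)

There is no counter-ion, so the complex is neutral overall.
Ligand charges: 1×2,2'-bipyridine (neutral), 1×fluoro (-1 each), 1×glycinato (-1 each), 1×triphenylphosphine (neutral); total -2. So Sn + (-2) = 0, giving Sn = +2.
Ligands are named alphabetically: bipyridine before fluoro before glycinato before triphenylphosphine.

(2,2'-bipyridine)fluoro(glycinato)(triphenylphosphine)tin(II)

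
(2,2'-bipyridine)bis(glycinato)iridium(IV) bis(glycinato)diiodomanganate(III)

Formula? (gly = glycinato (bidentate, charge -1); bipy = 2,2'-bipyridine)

Cation [Ir…]: ligand charges -2, Ir(IV) ⇒ ion charge 2+.
Anion [Mn…]: ligand charges -4, Mn(III) ⇒ ion charge 1−.
One 2+ cation requires 2 of the 1− anion.

[Ir(bipy)(gly)2][Mn(gly)2I2]2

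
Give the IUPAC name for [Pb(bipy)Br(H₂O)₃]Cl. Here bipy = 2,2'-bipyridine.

triaqua(2,2'-bipyridine)bromolead(II) chloride

The 1 chloride counter-ion carries a total charge of -1, so each complex ion is 1+.
Ligand charges: 1×bromo (-1 each), 3×aqua (neutral), 1×2,2'-bipyridine (neutral); total -1. So Pb + (-1) = 1+, giving Pb = +2.
Ligands are named alphabetically: aqua before bipyridine before bromo.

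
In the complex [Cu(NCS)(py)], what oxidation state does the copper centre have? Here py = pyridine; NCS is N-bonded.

+1

No counter-ion: the bracketed complex is neutral.
Ligand charges: 1×py neutral; 1×NCS = -1; sum -1.
Cu + (-1) = 0 ⇒ Cu is +1.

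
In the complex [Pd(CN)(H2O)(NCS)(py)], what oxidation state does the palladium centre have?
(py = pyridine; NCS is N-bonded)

No counter-ion: the bracketed complex is neutral.
Ligand charges: 1×py neutral; 1×NCS = -1; 1×CN = -1; 1×H2O neutral; sum -2.
Pd + (-2) = 0 ⇒ Pd is +2.

+2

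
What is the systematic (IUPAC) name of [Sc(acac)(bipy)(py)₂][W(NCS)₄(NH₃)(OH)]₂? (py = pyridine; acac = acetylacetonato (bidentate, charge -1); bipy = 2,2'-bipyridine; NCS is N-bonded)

(acetylacetonato)(2,2'-bipyridine)bis(pyridine)scandium(III) amminehydroxotetraisothiocyanatotungstate(IV)

Both ions are complex: the cation is named first with the plain metal name, the anion second with the -ate form; each ion's ligands are alphabetised independently.
Scandium is always +3 in its complexes; the cation's ligand charges sum to -1, so the complex cation is 2+.
With 2 anions per cation, each anion must be 2/2 = 1−.
Anion: ligand charges sum to -5; for the ion to be 1−, W = +4.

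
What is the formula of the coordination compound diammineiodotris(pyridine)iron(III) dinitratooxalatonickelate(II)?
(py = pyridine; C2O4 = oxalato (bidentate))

Cation [Fe…]: ligand charges -1, Fe(III) ⇒ ion charge 2+.
Anion [Ni…]: ligand charges -4, Ni(II) ⇒ ion charge 2−.
One 2+ cation balances one 2− anion.

[FeI(NH3)2(py)3][Ni(C2O4)(NO3)2]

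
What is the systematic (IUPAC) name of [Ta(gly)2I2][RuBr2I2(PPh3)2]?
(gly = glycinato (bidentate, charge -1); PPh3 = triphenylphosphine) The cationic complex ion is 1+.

bis(glycinato)diiodotantalum(V) dibromodiiodobis(triphenylphosphine)ruthenate(III)

Both ions are complex: the cation is named first with the plain metal name, the anion second with the -ate form; each ion's ligands are alphabetised independently.
The complex cation is given as 1+; its ligand charges sum to -4, so Ta = +5.
A 1:1 salt means the anion carries the equal and opposite charge, 1−.
Anion: ligand charges sum to -4; for the ion to be 1−, Ru = +3.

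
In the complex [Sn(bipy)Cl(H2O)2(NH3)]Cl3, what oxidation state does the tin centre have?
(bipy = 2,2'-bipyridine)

+4

3 chloride outside the brackets (-1 each) → the complex ion is 3+.
Ligand charges: 1×bipy neutral; 1×NH3 neutral; 1×Cl = -1; 2×H2O neutral; sum -1.
Sn + (-1) = 3+ ⇒ Sn is +4.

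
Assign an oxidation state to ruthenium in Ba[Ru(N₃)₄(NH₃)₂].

1 barium outside the brackets (+2 each) → the complex ion is 2−.
Ligand charges: 4×N3 = -4; 2×NH3 neutral; sum -4.
Ru + (-4) = 2− ⇒ Ru is +2.

+2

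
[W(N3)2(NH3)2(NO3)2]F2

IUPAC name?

diamminediazidodinitratotungsten(VI) fluoride

The 2 fluoride counter-ions carry a total charge of -2, so each complex ion is 2+.
Ligand charges: 2×nitrato (-1 each), 2×azido (-1 each), 2×ammine (neutral); total -4. So W + (-4) = 2+, giving W = +6.
Ligands are named alphabetically: ammine before azido before nitrato.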